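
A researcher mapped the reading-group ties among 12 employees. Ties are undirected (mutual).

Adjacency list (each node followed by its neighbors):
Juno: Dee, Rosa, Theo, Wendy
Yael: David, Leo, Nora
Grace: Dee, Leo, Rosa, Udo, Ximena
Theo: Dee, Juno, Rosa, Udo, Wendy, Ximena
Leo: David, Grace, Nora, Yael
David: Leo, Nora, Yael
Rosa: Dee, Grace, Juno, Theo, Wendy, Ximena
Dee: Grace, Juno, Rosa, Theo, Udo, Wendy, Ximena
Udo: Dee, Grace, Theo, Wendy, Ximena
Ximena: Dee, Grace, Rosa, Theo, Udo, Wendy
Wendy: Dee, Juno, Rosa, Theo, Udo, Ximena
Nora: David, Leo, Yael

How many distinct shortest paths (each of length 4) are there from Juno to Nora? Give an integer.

The shortest distance is 4. The length-4 paths are: Juno–Rosa–Grace–Leo–Nora; Juno–Dee–Grace–Leo–Nora.
That gives 2 distinct shortest paths.

2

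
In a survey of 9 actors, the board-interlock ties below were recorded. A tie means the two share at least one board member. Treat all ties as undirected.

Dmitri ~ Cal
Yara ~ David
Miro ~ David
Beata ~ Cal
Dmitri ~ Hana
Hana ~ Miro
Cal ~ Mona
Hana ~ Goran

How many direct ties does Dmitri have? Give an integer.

Dmitri is directly tied to Cal and Hana. That is 2 neighbors, so the degree of Dmitri is 2.

2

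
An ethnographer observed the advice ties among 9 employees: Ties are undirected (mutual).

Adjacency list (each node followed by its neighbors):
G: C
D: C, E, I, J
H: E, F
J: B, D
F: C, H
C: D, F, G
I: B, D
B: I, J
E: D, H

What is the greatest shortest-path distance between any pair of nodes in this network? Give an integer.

Eccentricity of each node (its greatest distance to any other): B:4, C:3, D:2, E:3, F:4, G:4, H:4, I:3, J:3.
The maximum eccentricity is 4, realized for instance by the pair G–B via G – C – D – I – B. So the diameter is 4.

4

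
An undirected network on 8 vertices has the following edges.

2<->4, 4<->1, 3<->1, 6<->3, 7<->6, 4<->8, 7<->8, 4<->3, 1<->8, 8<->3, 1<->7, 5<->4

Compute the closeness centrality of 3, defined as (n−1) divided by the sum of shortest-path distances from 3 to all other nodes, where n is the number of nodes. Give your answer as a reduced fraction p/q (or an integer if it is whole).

7/10

Distances from 3: 1:1, 2:2, 4:1, 5:2, 6:1, 7:2, 8:1. Sum = 10.
n = 8, so closeness = 7/10.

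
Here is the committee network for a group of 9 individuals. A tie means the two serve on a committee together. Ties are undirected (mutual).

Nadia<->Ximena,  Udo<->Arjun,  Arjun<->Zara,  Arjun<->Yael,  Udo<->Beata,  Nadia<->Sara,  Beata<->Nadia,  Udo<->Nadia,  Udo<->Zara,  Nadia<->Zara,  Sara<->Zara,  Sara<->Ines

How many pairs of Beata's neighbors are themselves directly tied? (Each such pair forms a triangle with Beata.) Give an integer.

Beata's neighbors: Nadia and Udo.
Neighbor pairs that are themselves tied: Beata–Nadia–Udo. Each forms one triangle with Beata, for 1 in total.

1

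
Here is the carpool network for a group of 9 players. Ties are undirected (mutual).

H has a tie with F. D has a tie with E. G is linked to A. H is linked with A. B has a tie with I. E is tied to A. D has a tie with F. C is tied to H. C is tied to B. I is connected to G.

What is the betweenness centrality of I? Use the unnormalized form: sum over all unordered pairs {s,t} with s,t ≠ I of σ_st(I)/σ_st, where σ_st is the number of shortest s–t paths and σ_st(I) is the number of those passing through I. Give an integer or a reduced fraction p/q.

Pairs whose geodesics pass through I — E–B: 1/2; A–B: 1/2; G–B: 1; G–C: 1/2.
All other pairs contribute 0.
Summing the contributions gives betweenness(I) = 5/2.

5/2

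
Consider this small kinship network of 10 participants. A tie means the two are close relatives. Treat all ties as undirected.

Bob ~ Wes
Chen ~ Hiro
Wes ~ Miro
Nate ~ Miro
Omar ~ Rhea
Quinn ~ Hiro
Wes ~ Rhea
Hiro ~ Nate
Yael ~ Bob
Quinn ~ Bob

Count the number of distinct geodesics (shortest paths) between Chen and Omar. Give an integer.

The shortest distance is 6. The length-6 paths are: Chen–Hiro–Nate–Miro–Wes–Rhea–Omar; Chen–Hiro–Quinn–Bob–Wes–Rhea–Omar.
That gives 2 distinct shortest paths.

2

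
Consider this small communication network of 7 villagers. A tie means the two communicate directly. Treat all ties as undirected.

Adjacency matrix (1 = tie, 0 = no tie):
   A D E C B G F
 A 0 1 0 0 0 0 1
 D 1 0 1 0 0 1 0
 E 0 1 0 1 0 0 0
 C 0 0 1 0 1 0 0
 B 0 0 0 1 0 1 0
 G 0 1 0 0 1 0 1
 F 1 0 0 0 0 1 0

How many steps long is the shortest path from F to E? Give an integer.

3

One shortest route is F – A – D – E, which uses 3 edges, and at distance 2 from F we only reach {B, D}, which does not include E. So d(F,E) = 3.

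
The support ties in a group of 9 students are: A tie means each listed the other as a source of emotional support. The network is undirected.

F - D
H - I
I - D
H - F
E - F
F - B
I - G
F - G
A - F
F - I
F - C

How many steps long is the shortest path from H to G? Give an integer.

One shortest route is H – F – G, which uses 2 edges, and H and G are not directly tied, so nothing shorter exists. So d(H,G) = 2.

2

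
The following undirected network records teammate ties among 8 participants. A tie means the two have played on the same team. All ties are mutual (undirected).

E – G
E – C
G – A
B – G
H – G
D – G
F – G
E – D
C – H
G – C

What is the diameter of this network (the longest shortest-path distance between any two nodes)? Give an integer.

2

Eccentricity of each node (its greatest distance to any other): A:2, B:2, C:2, D:2, E:2, F:2, G:1, H:2.
The maximum eccentricity is 2, realized for instance by the pair C–F via C – G – F. So the diameter is 2.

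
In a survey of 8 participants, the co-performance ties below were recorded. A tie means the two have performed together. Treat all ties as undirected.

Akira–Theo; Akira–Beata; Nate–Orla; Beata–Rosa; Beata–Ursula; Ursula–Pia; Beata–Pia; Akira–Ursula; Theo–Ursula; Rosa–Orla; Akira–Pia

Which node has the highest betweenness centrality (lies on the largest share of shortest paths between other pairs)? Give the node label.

Beata

Unnormalized betweenness of each node: Akira:5/2, Beata:12, Nate:0, Orla:6, Pia:0, Rosa:10, Theo:0, Ursula:5/2.
Beata has the largest value, 12, making it the main broker — the node through which the most shortest paths run.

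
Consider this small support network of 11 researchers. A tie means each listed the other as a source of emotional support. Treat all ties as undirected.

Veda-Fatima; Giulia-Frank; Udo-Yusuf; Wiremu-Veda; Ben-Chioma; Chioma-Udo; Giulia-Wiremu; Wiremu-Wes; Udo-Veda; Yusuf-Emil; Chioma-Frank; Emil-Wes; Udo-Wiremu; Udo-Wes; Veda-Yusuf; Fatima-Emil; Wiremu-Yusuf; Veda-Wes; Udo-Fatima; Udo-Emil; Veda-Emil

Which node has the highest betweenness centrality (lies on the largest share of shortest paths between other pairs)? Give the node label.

Unnormalized betweenness of each node: Ben:0, Chioma:27/2, Emil:11/12, Fatima:0, Frank:2, Giulia:5/2, Udo:215/12, Veda:29/12, Wes:1/2, Wiremu:31/4, Yusuf:1/2.
Udo has the largest value, 215/12, making it the main broker — the node through which the most shortest paths run.

Udo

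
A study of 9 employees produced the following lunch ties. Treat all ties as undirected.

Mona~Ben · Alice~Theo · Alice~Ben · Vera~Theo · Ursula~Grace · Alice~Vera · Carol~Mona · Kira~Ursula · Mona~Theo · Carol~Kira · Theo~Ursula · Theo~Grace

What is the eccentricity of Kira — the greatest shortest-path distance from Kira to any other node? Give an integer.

Distances from Kira: Alice:3, Ben:3, Carol:1, Grace:2, Mona:2, Theo:2, Ursula:1, Vera:3.
The largest is 3 (to Ben, Vera, and Alice), so the eccentricity of Kira is 3.

3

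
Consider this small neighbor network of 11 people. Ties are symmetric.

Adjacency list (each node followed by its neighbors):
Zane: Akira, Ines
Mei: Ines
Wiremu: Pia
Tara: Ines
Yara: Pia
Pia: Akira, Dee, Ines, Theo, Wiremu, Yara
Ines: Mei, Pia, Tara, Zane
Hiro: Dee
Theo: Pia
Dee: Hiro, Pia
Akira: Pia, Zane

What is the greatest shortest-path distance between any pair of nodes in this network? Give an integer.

Eccentricity of each node (its greatest distance to any other): Akira:3, Dee:3, Hiro:4, Ines:3, Mei:4, Pia:2, Tara:4, Theo:3, Wiremu:3, Yara:3, Zane:4.
The maximum eccentricity is 4, realized for instance by the pair Tara–Hiro via Tara – Ines – Pia – Dee – Hiro. So the diameter is 4.

4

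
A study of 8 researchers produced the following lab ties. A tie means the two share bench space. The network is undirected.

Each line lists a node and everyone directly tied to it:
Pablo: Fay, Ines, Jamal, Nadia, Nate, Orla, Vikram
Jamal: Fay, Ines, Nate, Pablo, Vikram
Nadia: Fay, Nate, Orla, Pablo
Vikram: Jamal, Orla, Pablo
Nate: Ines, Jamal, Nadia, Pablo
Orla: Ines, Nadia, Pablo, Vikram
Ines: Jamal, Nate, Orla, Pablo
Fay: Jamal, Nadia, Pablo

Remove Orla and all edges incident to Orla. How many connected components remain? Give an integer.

Orla's neighbors (Ines, Nadia, Pablo, and Vikram) remain reachable from one another through other ties, so the rest of the network stays in one piece.

1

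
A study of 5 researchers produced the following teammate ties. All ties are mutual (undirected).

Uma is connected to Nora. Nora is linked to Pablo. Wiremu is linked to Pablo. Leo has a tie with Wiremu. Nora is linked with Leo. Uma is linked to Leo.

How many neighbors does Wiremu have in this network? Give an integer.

Wiremu is directly tied to Leo and Pablo. That is 2 neighbors, so the degree of Wiremu is 2.

2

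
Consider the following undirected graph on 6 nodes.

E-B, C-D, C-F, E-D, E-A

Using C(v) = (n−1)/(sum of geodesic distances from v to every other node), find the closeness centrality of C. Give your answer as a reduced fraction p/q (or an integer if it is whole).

1/2

Distances from C: A:3, B:3, D:1, E:2, F:1. Sum = 10.
n = 6, so closeness = 5/10 = 1/2.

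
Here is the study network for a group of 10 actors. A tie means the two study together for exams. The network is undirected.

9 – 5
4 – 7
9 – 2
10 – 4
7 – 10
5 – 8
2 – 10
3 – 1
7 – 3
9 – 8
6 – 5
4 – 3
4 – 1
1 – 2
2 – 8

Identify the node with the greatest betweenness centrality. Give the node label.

2

Unnormalized betweenness of each node: 1:15/2, 2:41/2, 3:1/2, 4:3/2, 5:8, 6:0, 7:1/2, 8:6, 9:6, 10:15/2.
2 has the largest value, 41/2, making it the main broker — the node through which the most shortest paths run.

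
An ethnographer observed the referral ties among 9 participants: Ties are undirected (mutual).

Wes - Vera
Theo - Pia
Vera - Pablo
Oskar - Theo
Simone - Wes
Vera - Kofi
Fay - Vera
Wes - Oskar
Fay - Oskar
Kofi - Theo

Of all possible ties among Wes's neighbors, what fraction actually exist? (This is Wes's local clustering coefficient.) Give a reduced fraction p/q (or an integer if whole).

Wes's neighbors: Oskar, Simone, and Vera (k = 3).
Possible neighbor pairs: C(3,2) = 3. Edges among them: none → e = 0.
Clustering(Wes) = 0/3 = 0.

0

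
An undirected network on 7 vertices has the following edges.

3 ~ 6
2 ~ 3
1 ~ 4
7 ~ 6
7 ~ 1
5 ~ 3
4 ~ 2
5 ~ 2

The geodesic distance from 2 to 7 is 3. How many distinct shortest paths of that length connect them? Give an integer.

The shortest distance is 3. The length-3 paths are: 2–3–6–7; 2–4–1–7.
That gives 2 distinct shortest paths.

2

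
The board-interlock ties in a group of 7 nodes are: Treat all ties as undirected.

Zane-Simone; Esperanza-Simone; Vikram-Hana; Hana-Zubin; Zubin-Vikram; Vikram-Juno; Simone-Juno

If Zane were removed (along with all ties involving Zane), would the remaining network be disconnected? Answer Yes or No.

No

Even without Zane, every remaining node can still reach every other (the residual graph is connected), so Zane is not a cut vertex.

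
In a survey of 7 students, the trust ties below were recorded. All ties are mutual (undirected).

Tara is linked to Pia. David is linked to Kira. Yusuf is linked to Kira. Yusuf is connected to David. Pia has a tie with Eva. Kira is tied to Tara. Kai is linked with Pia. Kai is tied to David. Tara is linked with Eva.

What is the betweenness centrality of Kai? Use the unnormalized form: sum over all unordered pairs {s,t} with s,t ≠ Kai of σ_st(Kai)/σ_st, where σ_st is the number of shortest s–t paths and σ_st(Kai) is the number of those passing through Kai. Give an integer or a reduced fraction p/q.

2

Pairs whose geodesics pass through Kai — Eva–David: 1/2; Pia–David: 1; Pia–Yusuf: 1/2.
All other pairs contribute 0.
Summing the contributions gives betweenness(Kai) = 2.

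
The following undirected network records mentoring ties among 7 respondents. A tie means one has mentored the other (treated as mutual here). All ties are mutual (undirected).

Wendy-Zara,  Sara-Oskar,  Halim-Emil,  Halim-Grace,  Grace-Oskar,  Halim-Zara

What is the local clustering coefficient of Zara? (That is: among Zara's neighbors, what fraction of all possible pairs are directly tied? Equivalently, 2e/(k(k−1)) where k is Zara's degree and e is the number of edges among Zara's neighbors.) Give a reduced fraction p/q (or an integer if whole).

0

Zara's neighbors: Halim and Wendy (k = 2).
Possible neighbor pairs: C(2,2) = 1. Edges among them: none → e = 0.
Clustering(Zara) = 0/1.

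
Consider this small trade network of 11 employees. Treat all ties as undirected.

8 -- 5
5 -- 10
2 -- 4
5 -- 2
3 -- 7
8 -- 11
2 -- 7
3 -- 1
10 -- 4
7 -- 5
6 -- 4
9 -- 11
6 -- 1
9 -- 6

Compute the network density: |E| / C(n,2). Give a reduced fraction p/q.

14/55

There are 14 edges and 11 nodes, so the maximum possible is C(11,2) = 55.
Density = 14/55.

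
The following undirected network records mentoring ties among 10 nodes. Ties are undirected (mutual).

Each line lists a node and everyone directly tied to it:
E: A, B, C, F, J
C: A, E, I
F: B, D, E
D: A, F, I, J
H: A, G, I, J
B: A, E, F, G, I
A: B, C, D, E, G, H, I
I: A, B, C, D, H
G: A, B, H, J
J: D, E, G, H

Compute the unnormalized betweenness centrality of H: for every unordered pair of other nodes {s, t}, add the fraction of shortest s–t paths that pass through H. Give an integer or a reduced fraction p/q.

13/12

Pairs whose geodesics pass through H — A–J: 1/4; G–I: 1/3; J–I: 1/2.
All other pairs contribute 0.
Summing the contributions gives betweenness(H) = 13/12.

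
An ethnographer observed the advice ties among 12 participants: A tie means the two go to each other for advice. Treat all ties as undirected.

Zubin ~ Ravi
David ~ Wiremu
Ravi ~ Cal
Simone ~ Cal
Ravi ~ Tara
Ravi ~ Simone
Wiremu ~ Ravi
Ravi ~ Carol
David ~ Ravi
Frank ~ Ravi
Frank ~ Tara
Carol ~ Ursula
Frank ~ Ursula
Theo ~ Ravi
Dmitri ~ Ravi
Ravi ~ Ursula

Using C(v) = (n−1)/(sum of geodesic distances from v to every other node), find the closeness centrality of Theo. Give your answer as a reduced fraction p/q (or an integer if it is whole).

Distances from Theo: Cal:2, Carol:2, David:2, Dmitri:2, Frank:2, Ravi:1, Simone:2, Tara:2, Ursula:2, Wiremu:2, Zubin:2. Sum = 21.
n = 12, so closeness = 11/21.

11/21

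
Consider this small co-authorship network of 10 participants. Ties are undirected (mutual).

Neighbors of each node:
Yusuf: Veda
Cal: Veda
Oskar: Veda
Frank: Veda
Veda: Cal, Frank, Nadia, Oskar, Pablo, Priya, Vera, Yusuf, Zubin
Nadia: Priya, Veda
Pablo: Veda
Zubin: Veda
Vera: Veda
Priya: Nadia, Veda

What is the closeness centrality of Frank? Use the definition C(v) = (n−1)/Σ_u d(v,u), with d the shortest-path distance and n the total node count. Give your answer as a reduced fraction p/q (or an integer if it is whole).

Distances from Frank: Cal:2, Nadia:2, Oskar:2, Pablo:2, Priya:2, Veda:1, Vera:2, Yusuf:2, Zubin:2. Sum = 17.
n = 10, so closeness = 9/17.

9/17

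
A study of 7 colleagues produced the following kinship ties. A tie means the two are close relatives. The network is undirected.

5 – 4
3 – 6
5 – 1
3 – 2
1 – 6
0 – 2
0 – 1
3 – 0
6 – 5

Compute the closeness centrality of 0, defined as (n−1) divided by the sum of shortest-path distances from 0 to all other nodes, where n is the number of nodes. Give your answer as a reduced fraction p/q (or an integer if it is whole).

3/5

Distances from 0: 1:1, 2:1, 3:1, 4:3, 5:2, 6:2. Sum = 10.
n = 7, so closeness = 6/10 = 3/5.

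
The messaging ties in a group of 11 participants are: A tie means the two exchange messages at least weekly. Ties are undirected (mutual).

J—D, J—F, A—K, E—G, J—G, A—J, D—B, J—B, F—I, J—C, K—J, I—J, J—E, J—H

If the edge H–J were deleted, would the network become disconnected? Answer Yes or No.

Without the H–J edge there is no alternate route between H and J, so the network disconnects. It is a bridge.

Yes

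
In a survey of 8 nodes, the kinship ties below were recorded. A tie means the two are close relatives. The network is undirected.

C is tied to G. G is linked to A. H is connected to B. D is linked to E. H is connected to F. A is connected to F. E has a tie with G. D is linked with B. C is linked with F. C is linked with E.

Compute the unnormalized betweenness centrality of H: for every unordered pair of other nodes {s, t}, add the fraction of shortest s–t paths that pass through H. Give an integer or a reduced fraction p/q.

Pairs whose geodesics pass through H — B–C: 1/2; B–A: 1; B–F: 1; D–F: 1/2.
All other pairs contribute 0.
Summing the contributions gives betweenness(H) = 3.

3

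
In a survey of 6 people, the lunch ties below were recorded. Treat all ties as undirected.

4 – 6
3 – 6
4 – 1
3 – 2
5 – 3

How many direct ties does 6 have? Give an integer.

6 is directly tied to 3 and 4. That is 2 neighbors, so the degree of 6 is 2.

2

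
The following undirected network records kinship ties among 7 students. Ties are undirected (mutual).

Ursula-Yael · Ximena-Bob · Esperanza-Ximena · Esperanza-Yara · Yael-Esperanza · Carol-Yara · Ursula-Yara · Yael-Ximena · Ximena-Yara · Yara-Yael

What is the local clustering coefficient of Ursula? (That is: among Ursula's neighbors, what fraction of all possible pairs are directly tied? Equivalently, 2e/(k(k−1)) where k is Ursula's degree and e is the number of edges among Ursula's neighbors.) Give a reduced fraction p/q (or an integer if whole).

Ursula's neighbors: Yael and Yara (k = 2).
Possible neighbor pairs: C(2,2) = 1. Edges among them: Yael–Yara → e = 1.
Clustering(Ursula) = 1/1.

1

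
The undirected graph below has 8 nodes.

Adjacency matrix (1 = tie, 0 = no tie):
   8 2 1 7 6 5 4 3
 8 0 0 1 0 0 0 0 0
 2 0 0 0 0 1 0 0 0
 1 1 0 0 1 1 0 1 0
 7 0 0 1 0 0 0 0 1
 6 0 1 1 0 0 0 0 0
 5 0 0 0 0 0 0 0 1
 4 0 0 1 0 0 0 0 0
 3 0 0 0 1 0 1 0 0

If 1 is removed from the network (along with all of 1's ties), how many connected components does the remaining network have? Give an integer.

4

Without 1, the remaining ties split the others into: {8}; {2, 6}; {3, 5, 7}; {4}.
That's 4 separate components.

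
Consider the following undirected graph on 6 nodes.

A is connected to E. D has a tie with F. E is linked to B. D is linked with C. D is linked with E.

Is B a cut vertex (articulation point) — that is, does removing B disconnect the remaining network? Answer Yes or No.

No

Even without B, every remaining node can still reach every other (the residual graph is connected), so B is not a cut vertex.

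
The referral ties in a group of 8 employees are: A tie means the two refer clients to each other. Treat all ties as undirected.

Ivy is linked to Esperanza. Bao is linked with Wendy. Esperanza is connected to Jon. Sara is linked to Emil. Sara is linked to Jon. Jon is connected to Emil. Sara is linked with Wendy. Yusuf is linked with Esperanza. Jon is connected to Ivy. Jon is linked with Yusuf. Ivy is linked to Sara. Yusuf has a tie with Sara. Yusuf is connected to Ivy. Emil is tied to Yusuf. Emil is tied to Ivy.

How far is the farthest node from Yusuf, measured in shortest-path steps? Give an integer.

Distances from Yusuf: Bao:3, Emil:1, Esperanza:1, Ivy:1, Jon:1, Sara:1, Wendy:2.
The largest is 3 (to Bao), so the eccentricity of Yusuf is 3.

3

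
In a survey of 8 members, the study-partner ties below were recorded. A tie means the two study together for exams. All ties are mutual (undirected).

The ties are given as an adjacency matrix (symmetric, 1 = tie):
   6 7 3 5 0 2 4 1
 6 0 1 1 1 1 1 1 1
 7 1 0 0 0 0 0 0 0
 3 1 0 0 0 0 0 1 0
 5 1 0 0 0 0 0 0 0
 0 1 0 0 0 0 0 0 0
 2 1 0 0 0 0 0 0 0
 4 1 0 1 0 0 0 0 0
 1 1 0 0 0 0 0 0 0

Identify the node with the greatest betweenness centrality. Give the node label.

Unnormalized betweenness of each node: 0:0, 1:0, 2:0, 3:0, 4:0, 5:0, 6:20, 7:0.
6 has the largest value, 20, making it the main broker — the node through which the most shortest paths run.

6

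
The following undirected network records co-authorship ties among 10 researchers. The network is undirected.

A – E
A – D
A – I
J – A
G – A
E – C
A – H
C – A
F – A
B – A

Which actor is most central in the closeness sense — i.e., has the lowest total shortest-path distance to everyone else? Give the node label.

Farness (sum of distances to all others) for each node — A:9, B:17, C:16, D:17, E:16, F:17, G:17, H:17, I:17, J:17.
The smallest farness is 9, for A, so A has the highest closeness.

A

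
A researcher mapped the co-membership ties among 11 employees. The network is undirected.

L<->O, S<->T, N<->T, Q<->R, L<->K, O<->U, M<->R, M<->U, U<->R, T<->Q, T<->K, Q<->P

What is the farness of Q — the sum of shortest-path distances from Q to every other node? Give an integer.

19

Distances from Q: K:2, L:3, M:2, N:2, O:3, P:1, R:1, S:2, T:1, U:2.
Sum = 2 + 3 + 2 + 2 + 3 + 1 + 1 + 2 + 1 + 2 = 19.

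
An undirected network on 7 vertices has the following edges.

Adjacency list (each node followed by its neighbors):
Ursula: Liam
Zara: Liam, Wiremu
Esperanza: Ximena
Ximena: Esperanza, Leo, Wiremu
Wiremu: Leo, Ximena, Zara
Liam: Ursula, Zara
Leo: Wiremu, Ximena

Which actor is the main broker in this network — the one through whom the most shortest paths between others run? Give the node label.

Wiremu

Unnormalized betweenness of each node: Esperanza:0, Leo:0, Liam:5, Ursula:0, Wiremu:9, Ximena:5, Zara:8.
Wiremu has the largest value, 9, making it the main broker — the node through which the most shortest paths run.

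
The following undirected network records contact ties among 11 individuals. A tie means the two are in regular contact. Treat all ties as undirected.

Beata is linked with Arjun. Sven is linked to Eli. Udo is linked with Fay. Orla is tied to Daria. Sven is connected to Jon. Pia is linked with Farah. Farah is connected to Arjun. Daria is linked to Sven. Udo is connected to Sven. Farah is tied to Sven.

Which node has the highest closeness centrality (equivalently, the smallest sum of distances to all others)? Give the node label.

Sven

Farness (sum of distances to all others) for each node — Arjun:26, Beata:35, Daria:23, Eli:25, Farah:19, Fay:32, Jon:25, Orla:32, Pia:28, Sven:16, Udo:23.
The smallest farness is 16, for Sven, so Sven has the highest closeness.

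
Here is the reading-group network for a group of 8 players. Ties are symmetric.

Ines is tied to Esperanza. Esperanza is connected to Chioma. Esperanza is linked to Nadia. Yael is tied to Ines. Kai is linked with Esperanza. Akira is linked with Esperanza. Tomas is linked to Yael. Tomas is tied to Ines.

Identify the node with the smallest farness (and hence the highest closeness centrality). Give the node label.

Esperanza

Farness (sum of distances to all others) for each node — Akira:15, Chioma:15, Esperanza:9, Ines:11, Kai:15, Nadia:15, Tomas:16, Yael:16.
The smallest farness is 9, for Esperanza, so Esperanza has the highest closeness.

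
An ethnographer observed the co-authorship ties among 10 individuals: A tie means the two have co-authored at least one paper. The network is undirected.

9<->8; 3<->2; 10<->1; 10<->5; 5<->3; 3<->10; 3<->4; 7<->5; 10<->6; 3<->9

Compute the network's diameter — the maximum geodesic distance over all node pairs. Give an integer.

Eccentricity of each node (its greatest distance to any other): 1:4, 2:3, 3:2, 4:3, 5:3, 6:4, 7:4, 8:4, 9:3, 10:3.
The maximum eccentricity is 4, realized for instance by the pair 7–8 via 7 – 5 – 3 – 9 – 8. So the diameter is 4.

4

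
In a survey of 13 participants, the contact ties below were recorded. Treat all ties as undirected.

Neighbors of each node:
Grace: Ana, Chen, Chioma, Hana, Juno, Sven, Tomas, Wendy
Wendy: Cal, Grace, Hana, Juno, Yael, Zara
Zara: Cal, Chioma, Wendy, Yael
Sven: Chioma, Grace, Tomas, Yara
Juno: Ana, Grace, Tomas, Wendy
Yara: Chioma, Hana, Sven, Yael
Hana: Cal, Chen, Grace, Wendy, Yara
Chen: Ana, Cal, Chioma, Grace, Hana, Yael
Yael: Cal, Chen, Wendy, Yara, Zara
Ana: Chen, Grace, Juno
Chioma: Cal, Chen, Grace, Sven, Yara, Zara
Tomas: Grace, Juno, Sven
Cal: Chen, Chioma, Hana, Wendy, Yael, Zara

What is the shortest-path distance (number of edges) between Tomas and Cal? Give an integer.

3

One shortest route is Tomas – Grace – Chen – Cal, which uses 3 edges, and at distance 2 from Tomas we only reach {Ana, Chen, Chioma, Hana, Wendy, Yara}, which does not include Cal. So d(Tomas,Cal) = 3.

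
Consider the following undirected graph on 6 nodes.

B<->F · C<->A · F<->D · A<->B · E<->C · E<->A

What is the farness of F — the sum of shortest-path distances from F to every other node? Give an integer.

Distances from F: A:2, B:1, C:3, D:1, E:3.
Sum = 2 + 1 + 3 + 1 + 3 = 10.

10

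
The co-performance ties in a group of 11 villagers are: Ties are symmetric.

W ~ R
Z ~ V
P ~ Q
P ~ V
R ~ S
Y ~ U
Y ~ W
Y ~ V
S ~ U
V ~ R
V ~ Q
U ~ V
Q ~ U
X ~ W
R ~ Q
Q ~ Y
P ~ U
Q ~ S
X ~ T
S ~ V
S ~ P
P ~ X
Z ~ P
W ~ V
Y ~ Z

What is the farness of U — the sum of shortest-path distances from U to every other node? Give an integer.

16

Distances from U: P:1, Q:1, R:2, S:1, T:3, V:1, W:2, X:2, Y:1, Z:2.
Sum = 1 + 1 + 2 + 1 + 3 + 1 + 2 + 2 + 1 + 2 = 16.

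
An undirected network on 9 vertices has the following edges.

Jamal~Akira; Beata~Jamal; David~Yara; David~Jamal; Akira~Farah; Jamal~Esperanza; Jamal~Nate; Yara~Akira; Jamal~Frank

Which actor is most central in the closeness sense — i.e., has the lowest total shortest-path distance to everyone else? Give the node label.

Jamal

Farness (sum of distances to all others) for each node — Akira:13, Beata:17, David:15, Esperanza:17, Farah:20, Frank:17, Jamal:10, Nate:17, Yara:18.
The smallest farness is 10, for Jamal, so Jamal has the highest closeness.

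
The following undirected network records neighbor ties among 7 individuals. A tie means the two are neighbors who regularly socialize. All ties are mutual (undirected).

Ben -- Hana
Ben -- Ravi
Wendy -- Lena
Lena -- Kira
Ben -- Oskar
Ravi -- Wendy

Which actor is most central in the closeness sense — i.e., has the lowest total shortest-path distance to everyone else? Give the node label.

Farness (sum of distances to all others) for each node — Ben:12, Hana:17, Kira:20, Lena:15, Oskar:17, Ravi:11, Wendy:12.
The smallest farness is 11, for Ravi, so Ravi has the highest closeness.

Ravi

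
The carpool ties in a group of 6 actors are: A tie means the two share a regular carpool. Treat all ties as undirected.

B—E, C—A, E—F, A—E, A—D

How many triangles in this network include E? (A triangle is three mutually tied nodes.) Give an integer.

E's neighbors are A, B, and F, but none of them are tied to each other, so no triangle contains E.

0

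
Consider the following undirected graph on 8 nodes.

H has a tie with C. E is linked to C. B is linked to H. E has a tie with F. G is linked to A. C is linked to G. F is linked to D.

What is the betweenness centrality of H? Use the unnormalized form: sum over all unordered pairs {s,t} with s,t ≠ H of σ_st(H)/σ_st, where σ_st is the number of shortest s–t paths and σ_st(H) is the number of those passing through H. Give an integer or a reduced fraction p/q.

Pairs whose geodesics pass through H — C–B: 1; D–B: 1; E–B: 1; G–B: 1; A–B: 1; B–F: 1.
All other pairs contribute 0.
Summing the contributions gives betweenness(H) = 6.

6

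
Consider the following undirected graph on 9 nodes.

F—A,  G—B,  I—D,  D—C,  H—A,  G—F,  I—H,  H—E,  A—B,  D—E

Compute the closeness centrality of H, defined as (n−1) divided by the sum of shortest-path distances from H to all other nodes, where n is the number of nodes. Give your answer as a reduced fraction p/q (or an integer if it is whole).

Distances from H: A:1, B:2, C:3, D:2, E:1, F:2, G:3, I:1. Sum = 15.
n = 9, so closeness = 8/15.

8/15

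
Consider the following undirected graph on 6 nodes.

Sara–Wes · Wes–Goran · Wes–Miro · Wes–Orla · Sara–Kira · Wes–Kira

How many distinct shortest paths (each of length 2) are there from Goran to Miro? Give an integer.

The shortest distance is 2, and the only length-2 path is Goran–Wes–Miro. So there is exactly 1 shortest path.

1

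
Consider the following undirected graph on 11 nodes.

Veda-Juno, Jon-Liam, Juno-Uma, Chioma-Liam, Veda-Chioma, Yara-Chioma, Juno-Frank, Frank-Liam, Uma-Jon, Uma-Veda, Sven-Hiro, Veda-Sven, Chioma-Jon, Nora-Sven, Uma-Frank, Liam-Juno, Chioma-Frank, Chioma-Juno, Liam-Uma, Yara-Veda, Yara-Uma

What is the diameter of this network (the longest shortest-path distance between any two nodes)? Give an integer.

Eccentricity of each node (its greatest distance to any other): Chioma:3, Frank:4, Hiro:4, Jon:4, Juno:3, Liam:4, Nora:4, Sven:3, Uma:3, Veda:2, Yara:3.
The maximum eccentricity is 4, realized for instance by the pair Liam–Hiro via Liam – Juno – Veda – Sven – Hiro. So the diameter is 4.

4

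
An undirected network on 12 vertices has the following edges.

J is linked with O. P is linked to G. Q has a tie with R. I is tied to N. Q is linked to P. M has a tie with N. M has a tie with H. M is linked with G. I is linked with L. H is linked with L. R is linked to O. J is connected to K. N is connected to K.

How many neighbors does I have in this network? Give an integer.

I is directly tied to L and N. That is 2 neighbors, so the degree of I is 2.

2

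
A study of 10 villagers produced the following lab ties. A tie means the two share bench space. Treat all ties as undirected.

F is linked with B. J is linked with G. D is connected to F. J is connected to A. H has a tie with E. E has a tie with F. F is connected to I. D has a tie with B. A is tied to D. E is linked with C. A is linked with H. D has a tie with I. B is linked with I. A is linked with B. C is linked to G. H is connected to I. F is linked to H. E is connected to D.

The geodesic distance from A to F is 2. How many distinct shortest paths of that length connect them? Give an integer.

The shortest distance is 2. The length-2 paths are: A–D–F; A–B–F; A–H–F.
That gives 3 distinct shortest paths.

3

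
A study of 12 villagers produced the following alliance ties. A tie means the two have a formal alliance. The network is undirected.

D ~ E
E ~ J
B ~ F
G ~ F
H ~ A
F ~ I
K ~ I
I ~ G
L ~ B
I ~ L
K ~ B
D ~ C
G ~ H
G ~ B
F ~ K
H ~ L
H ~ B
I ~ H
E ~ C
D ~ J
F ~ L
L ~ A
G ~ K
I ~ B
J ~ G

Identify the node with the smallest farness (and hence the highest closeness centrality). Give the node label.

G

Farness (sum of distances to all others) for each node — A:29, B:20, C:37, D:28, E:28, F:21, G:17, H:21, I:20, J:21, K:23, L:25.
The smallest farness is 17, for G, so G has the highest closeness.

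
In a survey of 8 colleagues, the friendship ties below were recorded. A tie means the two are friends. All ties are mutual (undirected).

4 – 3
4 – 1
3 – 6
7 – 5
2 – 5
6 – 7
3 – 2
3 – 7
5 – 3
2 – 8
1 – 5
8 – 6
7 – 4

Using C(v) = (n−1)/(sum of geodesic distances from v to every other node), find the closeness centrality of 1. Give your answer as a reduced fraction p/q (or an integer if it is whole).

Distances from 1: 2:2, 3:2, 4:1, 5:1, 6:3, 7:2, 8:3. Sum = 14.
n = 8, so closeness = 7/14 = 1/2.

1/2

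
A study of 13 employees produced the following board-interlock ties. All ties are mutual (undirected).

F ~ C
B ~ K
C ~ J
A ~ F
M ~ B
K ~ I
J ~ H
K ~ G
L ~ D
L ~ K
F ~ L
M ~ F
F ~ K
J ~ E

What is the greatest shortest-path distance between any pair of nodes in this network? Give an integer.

5

Eccentricity of each node (its greatest distance to any other): A:4, B:5, C:3, D:5, E:5, F:3, G:5, H:5, I:5, J:4, K:4, L:4, M:4.
The maximum eccentricity is 5, realized for instance by the pair I–H via I – K – F – C – J – H. So the diameter is 5.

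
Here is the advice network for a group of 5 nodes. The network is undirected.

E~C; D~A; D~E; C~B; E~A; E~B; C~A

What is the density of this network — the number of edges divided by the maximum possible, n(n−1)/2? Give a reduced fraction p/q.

7/10

There are 7 edges and 5 nodes, so the maximum possible is C(5,2) = 10.
Density = 7/10.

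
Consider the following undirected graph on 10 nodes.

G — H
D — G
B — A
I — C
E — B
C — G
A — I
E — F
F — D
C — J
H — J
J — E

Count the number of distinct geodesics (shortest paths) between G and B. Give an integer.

4

The shortest distance is 4. The length-4 paths are: G–D–F–E–B; G–H–J–E–B; G–C–J–E–B; G–C–I–A–B.
That gives 4 distinct shortest paths.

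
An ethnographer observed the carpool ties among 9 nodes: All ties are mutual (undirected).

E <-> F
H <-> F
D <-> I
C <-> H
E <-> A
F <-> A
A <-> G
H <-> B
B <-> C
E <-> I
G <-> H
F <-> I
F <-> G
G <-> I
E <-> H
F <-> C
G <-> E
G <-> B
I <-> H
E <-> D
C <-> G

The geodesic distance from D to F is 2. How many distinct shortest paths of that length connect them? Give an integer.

The shortest distance is 2. The length-2 paths are: D–E–F; D–I–F.
That gives 2 distinct shortest paths.

2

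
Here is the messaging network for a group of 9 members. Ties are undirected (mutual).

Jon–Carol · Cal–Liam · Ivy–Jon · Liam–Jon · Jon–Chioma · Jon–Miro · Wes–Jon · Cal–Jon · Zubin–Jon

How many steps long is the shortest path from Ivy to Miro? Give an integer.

One shortest route is Ivy – Jon – Miro, which uses 2 edges, and Ivy and Miro are not directly tied, so nothing shorter exists. So d(Ivy,Miro) = 2.

2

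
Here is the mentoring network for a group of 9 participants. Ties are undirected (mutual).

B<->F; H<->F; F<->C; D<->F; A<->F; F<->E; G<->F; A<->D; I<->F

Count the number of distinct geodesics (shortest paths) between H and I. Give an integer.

The shortest distance is 2, and the only length-2 path is H–F–I. So there is exactly 1 shortest path.

1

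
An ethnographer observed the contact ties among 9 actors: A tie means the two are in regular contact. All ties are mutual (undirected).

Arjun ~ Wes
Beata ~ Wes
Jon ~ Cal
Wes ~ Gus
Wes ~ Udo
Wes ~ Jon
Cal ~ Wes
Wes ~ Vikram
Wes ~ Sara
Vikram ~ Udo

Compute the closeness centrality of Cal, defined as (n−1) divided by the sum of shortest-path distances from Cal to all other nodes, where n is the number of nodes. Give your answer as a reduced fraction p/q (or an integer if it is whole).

4/7

Distances from Cal: Arjun:2, Beata:2, Gus:2, Jon:1, Sara:2, Udo:2, Vikram:2, Wes:1. Sum = 14.
n = 9, so closeness = 8/14 = 4/7.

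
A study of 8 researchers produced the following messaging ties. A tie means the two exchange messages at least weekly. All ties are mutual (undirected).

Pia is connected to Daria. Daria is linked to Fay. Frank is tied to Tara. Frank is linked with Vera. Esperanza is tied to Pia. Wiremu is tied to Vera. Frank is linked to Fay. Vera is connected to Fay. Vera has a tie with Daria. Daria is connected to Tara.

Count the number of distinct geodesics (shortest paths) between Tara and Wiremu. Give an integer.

The shortest distance is 3. The length-3 paths are: Tara–Daria–Vera–Wiremu; Tara–Frank–Vera–Wiremu.
That gives 2 distinct shortest paths.

2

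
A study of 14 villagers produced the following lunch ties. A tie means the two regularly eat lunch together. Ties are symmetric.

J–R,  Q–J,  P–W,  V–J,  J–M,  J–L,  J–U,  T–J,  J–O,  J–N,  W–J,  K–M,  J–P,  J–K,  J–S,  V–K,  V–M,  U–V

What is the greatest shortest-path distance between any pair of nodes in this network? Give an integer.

Eccentricity of each node (its greatest distance to any other): J:1, K:2, L:2, M:2, N:2, O:2, P:2, Q:2, R:2, S:2, T:2, U:2, V:2, W:2.
The maximum eccentricity is 2, realized for instance by the pair T–L via T – J – L. So the diameter is 2.

2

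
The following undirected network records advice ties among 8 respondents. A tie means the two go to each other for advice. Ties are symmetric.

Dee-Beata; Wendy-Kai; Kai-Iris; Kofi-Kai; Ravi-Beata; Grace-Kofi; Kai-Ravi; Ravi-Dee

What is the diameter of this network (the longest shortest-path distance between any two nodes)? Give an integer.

Eccentricity of each node (its greatest distance to any other): Beata:4, Dee:4, Grace:4, Iris:3, Kai:2, Kofi:3, Ravi:3, Wendy:3.
The maximum eccentricity is 4, realized for instance by the pair Dee–Grace via Dee – Ravi – Kai – Kofi – Grace. So the diameter is 4.

4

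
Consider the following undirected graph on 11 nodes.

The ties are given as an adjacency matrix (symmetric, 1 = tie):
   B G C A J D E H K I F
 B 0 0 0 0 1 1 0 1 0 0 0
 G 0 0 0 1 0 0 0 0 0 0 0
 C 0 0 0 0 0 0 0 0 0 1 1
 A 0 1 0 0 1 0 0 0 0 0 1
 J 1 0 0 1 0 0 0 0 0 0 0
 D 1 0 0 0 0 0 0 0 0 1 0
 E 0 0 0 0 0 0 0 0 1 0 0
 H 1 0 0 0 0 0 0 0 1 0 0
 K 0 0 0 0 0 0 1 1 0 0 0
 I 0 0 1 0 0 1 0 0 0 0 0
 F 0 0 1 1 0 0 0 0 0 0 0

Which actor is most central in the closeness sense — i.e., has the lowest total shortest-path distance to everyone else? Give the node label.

B

Farness (sum of distances to all others) for each node — A:25, B:21, C:30, D:25, E:42, F:29, G:34, H:26, I:28, J:23, K:33.
The smallest farness is 21, for B, so B has the highest closeness.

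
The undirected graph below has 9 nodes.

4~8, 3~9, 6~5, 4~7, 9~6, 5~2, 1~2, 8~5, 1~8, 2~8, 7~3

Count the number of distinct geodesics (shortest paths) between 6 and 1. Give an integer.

2

The shortest distance is 3. The length-3 paths are: 6–5–8–1; 6–5–2–1.
That gives 2 distinct shortest paths.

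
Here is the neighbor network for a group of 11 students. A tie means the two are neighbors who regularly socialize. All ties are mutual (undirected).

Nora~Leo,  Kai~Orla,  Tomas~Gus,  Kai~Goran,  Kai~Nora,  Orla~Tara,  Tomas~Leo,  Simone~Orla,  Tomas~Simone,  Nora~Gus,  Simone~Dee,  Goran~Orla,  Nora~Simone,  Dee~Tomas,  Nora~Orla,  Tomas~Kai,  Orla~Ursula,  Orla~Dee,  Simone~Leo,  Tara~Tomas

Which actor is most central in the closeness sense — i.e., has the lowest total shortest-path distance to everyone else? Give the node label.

Orla

Farness (sum of distances to all others) for each node — Dee:17, Goran:20, Gus:20, Kai:16, Leo:19, Nora:15, Orla:13, Simone:15, Tara:18, Tomas:15, Ursula:22.
The smallest farness is 13, for Orla, so Orla has the highest closeness.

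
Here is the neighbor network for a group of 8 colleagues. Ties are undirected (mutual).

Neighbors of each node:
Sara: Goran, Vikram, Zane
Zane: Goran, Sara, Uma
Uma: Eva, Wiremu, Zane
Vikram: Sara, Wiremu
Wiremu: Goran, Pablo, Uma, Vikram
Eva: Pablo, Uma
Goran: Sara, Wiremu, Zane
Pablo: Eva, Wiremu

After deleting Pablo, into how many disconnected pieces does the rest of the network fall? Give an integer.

Pablo's neighbors (Eva and Wiremu) remain reachable from one another through other ties, so the rest of the network stays in one piece.

1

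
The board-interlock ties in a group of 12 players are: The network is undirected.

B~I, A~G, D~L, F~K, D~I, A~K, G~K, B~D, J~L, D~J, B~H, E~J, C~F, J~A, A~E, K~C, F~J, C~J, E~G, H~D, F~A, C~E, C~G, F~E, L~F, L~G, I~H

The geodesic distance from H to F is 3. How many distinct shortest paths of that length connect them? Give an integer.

The shortest distance is 3. The length-3 paths are: H–D–L–F; H–D–J–F.
That gives 2 distinct shortest paths.

2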